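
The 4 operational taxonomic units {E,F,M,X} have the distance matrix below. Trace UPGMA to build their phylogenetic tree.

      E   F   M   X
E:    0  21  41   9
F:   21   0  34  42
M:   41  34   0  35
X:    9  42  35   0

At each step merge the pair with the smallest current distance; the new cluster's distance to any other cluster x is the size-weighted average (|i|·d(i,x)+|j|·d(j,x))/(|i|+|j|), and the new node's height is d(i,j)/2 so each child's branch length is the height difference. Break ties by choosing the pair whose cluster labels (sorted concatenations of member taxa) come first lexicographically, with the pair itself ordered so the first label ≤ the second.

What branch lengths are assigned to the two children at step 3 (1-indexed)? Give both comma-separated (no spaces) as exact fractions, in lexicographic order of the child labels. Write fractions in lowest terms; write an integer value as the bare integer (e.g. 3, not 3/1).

iteration 1: select E,X (d=9); attach at lengths (9/2, 9/2); label the merged cluster EX
  updated: d(EX,F)=63/2, d(EX,M)=38
iteration 2: select EX,F (d=63/2); attach at lengths (45/4, 63/4); label the merged cluster EFX
  updated: d(EFX,M)=110/3
iteration 3: select EFX,M (d=110/3); attach at lengths (31/12, 55/3); label the merged cluster EFMX
final tree: (((E:9/2,X:9/2):45/4,F:63/4):31/12,M:55/3)
total length: 683/12

31/12,55/3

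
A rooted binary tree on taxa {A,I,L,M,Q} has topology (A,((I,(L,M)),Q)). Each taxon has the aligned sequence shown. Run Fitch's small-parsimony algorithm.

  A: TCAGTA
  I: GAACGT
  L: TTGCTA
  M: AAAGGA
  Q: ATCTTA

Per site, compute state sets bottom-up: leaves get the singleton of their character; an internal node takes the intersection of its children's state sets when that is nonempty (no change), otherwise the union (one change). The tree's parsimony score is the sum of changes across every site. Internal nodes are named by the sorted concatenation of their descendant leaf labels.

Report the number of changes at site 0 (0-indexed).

LM@0: {T} ∪ {A} = {A,T} (union, +1)
ILM@0: {G} ∪ {A,T} = {A,G,T} (union, +1)
ILMQ@0: {A,G,T} ∩ {A} = {A} (intersection, +0)
AILMQ@0: {T} ∪ {A} = {A,T} (union, +1)
LM@1: {T} ∪ {A} = {A,T} (union, +1)
ILM@1: {A} ∩ {A,T} = {A} (intersection, +0)
ILMQ@1: {A} ∪ {T} = {A,T} (union, +1)
AILMQ@1: {C} ∪ {A,T} = {A,C,T} (union, +1)
LM@2: {G} ∪ {A} = {A,G} (union, +1)
ILM@2: {A} ∩ {A,G} = {A} (intersection, +0)
ILMQ@2: {A} ∪ {C} = {A,C} (union, +1)
AILMQ@2: {A} ∩ {A,C} = {A} (intersection, +0)
LM@3: {C} ∪ {G} = {C,G} (union, +1)
ILM@3: {C} ∩ {C,G} = {C} (intersection, +0)
ILMQ@3: {C} ∪ {T} = {C,T} (union, +1)
AILMQ@3: {G} ∪ {C,T} = {C,G,T} (union, +1)
LM@4: {T} ∪ {G} = {G,T} (union, +1)
ILM@4: {G} ∩ {G,T} = {G} (intersection, +0)
ILMQ@4: {G} ∪ {T} = {G,T} (union, +1)
AILMQ@4: {T} ∩ {G,T} = {T} (intersection, +0)
LM@5: {A} ∩ {A} = {A} (intersection, +0)
ILM@5: {T} ∪ {A} = {A,T} (union, +1)
ILMQ@5: {A,T} ∩ {A} = {A} (intersection, +0)
AILMQ@5: {A} ∩ {A} = {A} (intersection, +0)
per-site changes: [3, 3, 2, 3, 2, 1]; total = 14

3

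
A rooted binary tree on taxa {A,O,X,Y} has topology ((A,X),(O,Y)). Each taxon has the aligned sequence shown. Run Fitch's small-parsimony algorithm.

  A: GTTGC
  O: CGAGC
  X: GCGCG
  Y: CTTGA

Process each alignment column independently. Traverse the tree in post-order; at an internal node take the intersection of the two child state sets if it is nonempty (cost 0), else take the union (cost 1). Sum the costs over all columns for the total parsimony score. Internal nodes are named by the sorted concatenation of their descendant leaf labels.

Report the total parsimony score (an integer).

8

site 0, node AX: A={G} ∩ X={G} → {G} (+0)
site 0, node OY: O={C} ∩ Y={C} → {C} (+0)
site 0, node AOXY: AX={G} ∪ OY={C} → {C,G} (+1)
site 1, node AX: A={T} ∪ X={C} → {C,T} (+1)
site 1, node OY: O={G} ∪ Y={T} → {G,T} (+1)
site 1, node AOXY: AX={C,T} ∩ OY={G,T} → {T} (+0)
site 2, node AX: A={T} ∪ X={G} → {G,T} (+1)
site 2, node OY: O={A} ∪ Y={T} → {A,T} (+1)
site 2, node AOXY: AX={G,T} ∩ OY={A,T} → {T} (+0)
site 3, node AX: A={G} ∪ X={C} → {C,G} (+1)
site 3, node OY: O={G} ∩ Y={G} → {G} (+0)
site 3, node AOXY: AX={C,G} ∩ OY={G} → {G} (+0)
site 4, node AX: A={C} ∪ X={G} → {C,G} (+1)
site 4, node OY: O={C} ∪ Y={A} → {A,C} (+1)
site 4, node AOXY: AX={C,G} ∩ OY={A,C} → {C} (+0)
per-site changes: [1, 2, 2, 1, 2]; total = 8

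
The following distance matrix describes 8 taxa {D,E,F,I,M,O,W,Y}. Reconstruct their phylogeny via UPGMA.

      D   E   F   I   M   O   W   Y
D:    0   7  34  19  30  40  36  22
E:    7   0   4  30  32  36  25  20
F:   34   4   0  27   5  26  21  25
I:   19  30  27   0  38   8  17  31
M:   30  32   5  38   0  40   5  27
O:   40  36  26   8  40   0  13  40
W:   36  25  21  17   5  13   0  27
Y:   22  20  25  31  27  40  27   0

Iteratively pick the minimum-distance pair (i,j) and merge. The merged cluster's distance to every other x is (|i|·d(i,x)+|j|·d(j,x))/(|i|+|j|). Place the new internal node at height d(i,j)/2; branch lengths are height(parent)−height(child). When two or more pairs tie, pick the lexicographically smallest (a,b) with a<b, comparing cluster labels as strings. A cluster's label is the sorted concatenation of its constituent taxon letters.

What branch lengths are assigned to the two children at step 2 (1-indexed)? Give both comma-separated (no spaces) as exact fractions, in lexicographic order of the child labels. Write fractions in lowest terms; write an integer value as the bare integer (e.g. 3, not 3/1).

5/2,5/2

step 1: merge (E,F) at d=4; branch lengths E→2, F→2; new cluster EF
  updated: d(D,EF)=41/2, d(EF,I)=57/2, d(EF,M)=37/2, d(EF,O)=31, d(EF,W)=23, d(EF,Y)=45/2
step 2: merge (M,W) at d=5; branch lengths M→5/2, W→5/2; new cluster MW
  updated: d(D,MW)=33, d(EF,MW)=83/4, d(I,MW)=55/2, d(MW,O)=53/2, d(MW,Y)=27
step 3: merge (I,O) at d=8; branch lengths I→4, O→4; new cluster IO
  updated: d(D,IO)=59/2, d(EF,IO)=119/4, d(IO,MW)=27, d(IO,Y)=71/2
step 4: merge (D,EF) at d=41/2; branch lengths D→41/4, EF→33/4; new cluster DEF
  updated: d(DEF,IO)=89/3, d(DEF,MW)=149/6, d(DEF,Y)=67/3
step 5: merge (DEF,Y) at d=67/3; branch lengths DEF→11/12, Y→67/6; new cluster DEFY
  updated: d(DEFY,IO)=249/8, d(DEFY,MW)=203/8
step 6: merge (DEFY,MW) at d=203/8; branch lengths DEFY→73/48, MW→163/16; new cluster DEFMWY
  updated: d(DEFMWY,IO)=119/4
step 7: merge (DEFMWY,IO) at d=119/4; branch lengths DEFMWY→35/16, IO→87/8; new cluster DEFIMOWY
final tree: ((((D:41/4,(E:2,F:2):33/4):11/12,Y:67/6):73/48,(M:5/2,W:5/2):163/16):35/16,(I:4,O:4):87/8)
total length: 3473/48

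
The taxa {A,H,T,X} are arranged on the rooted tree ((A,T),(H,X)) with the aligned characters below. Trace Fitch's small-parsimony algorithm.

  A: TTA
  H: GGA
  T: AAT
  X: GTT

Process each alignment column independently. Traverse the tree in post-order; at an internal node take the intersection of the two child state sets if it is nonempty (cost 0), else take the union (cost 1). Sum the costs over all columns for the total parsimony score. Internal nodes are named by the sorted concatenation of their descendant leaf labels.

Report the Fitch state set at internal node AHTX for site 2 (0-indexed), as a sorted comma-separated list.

A,T

site 0, node AT: A={T} ∪ T={A} → {A,T} (+1)
site 0, node HX: H={G} ∩ X={G} → {G} (+0)
site 0, node AHTX: AT={A,T} ∪ HX={G} → {A,G,T} (+1)
site 1, node AT: A={T} ∪ T={A} → {A,T} (+1)
site 1, node HX: H={G} ∪ X={T} → {G,T} (+1)
site 1, node AHTX: AT={A,T} ∩ HX={G,T} → {T} (+0)
site 2, node AT: A={A} ∪ T={T} → {A,T} (+1)
site 2, node HX: H={A} ∪ X={T} → {A,T} (+1)
site 2, node AHTX: AT={A,T} ∩ HX={A,T} → {A,T} (+0)
per-site changes: [2, 2, 2]; total = 6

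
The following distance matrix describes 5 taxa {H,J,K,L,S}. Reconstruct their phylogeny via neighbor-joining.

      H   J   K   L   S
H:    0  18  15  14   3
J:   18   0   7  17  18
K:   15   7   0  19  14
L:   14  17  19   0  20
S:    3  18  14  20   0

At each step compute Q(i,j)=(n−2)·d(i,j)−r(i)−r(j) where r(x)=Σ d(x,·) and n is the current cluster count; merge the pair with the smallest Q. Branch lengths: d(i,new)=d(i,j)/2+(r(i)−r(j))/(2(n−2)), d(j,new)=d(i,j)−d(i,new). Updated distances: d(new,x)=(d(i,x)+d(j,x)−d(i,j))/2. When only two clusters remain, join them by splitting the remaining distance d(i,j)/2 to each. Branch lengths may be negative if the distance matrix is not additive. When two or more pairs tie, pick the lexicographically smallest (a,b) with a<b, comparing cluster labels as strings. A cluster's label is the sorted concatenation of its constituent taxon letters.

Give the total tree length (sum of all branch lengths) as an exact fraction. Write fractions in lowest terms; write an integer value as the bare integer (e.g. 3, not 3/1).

245/8

1. join H+S (d=3, Q=-96) ⇒ HS; edges |H|=2/3, |S|=7/3
  updated: d(HS,J)=33/2, d(HS,K)=13, d(HS,L)=31/2
2. join HS+L (d=31/2, Q=-131/2) ⇒ HLS; edges |HS|=49/8, |L|=75/8
  updated: d(HLS,J)=9, d(HLS,K)=33/4
3. join HLS+J (d=9, Q=-97/4) ⇒ HJLS; edges |HLS|=41/8, |J|=31/8
  updated: d(HJLS,K)=25/8
4. join HJLS+K (d=25/8) ⇒ HJKLS; edges |HJLS|=25/16, |K|=25/16
final tree: ((((H:2/3,S:7/3):49/8,L:75/8):41/8,J:31/8):25/16,K:25/16)
total length: 245/8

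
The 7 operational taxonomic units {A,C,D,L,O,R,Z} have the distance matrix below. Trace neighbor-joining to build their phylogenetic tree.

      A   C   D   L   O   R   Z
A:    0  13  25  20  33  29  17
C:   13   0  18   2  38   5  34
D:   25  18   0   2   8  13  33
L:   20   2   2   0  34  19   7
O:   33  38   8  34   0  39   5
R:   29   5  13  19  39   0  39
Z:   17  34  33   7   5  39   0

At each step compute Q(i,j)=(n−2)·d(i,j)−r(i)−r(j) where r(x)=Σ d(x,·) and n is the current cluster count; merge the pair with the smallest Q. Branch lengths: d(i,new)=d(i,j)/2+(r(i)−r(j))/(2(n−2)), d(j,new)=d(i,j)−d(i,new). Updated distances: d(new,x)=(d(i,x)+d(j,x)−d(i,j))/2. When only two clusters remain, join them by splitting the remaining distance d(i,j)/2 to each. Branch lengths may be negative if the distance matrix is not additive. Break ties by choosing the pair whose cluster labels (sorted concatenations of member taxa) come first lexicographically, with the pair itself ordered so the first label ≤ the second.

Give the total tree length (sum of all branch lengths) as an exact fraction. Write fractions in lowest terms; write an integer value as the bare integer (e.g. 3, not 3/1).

1. join O+Z (d=5, Q=-267) ⇒ OZ; edges |O|=47/10, |Z|=3/10
  updated: d(A,OZ)=45/2, d(C,OZ)=67/2, d(D,OZ)=18, d(L,OZ)=18, d(OZ,R)=73/2
2. join C+R (d=5, Q=-154) ⇒ CR; edges |C|=-11/8, |R|=51/8
  updated: d(A,CR)=37/2, d(CR,D)=13, d(CR,L)=8, d(CR,OZ)=65/2
3. join A+OZ (d=45/2, Q=-219/2) ⇒ AOZ; edges |A|=125/12, |OZ|=145/12
  updated: d(AOZ,CR)=57/4, d(AOZ,D)=41/4, d(AOZ,L)=31/4
4. join AOZ+CR (d=57/4, Q=-39) ⇒ ACORZ; edges |AOZ|=51/8, |CR|=63/8
  updated: d(ACORZ,D)=9/2, d(ACORZ,L)=3/4
5. join ACORZ+D (d=9/2, Q=-29/4) ⇒ ACDORZ; edges |ACORZ|=13/8, |D|=23/8
  updated: d(ACDORZ,L)=-7/8
6. join ACDORZ+L (d=-7/8) ⇒ ACDLORZ; edges |ACDORZ|=-7/16, |L|=-7/16
final tree: ((((A:125/12,(O:47/10,Z:3/10):145/12):51/8,(C:-11/8,R:51/8):63/8):13/8,D:23/8):-7/16,L:-7/16)
total length: 403/8

403/8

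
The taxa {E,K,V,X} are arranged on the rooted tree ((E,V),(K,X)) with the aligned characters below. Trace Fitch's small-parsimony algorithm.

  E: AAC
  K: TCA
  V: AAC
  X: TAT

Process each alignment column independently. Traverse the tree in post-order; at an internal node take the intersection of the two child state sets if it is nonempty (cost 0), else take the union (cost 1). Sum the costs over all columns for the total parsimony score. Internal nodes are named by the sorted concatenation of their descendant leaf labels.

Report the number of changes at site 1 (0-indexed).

1

EV@0: {A} ∩ {A} = {A} (intersection, +0)
KX@0: {T} ∩ {T} = {T} (intersection, +0)
EKVX@0: {A} ∪ {T} = {A,T} (union, +1)
EV@1: {A} ∩ {A} = {A} (intersection, +0)
KX@1: {C} ∪ {A} = {A,C} (union, +1)
EKVX@1: {A} ∩ {A,C} = {A} (intersection, +0)
EV@2: {C} ∩ {C} = {C} (intersection, +0)
KX@2: {A} ∪ {T} = {A,T} (union, +1)
EKVX@2: {C} ∪ {A,T} = {A,C,T} (union, +1)
per-site changes: [1, 1, 2]; total = 4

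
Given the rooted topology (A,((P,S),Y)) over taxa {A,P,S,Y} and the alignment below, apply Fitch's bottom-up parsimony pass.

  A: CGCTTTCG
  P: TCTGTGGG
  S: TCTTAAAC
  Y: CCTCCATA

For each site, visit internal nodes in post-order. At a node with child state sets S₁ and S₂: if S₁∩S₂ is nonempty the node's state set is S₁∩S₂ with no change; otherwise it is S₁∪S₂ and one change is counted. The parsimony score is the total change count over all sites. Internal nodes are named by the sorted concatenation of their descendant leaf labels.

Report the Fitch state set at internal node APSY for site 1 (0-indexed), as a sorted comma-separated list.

PS@0: {T} ∩ {T} = {T} (intersection, +0)
PSY@0: {T} ∪ {C} = {C,T} (union, +1)
APSY@0: {C} ∩ {C,T} = {C} (intersection, +0)
PS@1: {C} ∩ {C} = {C} (intersection, +0)
PSY@1: {C} ∩ {C} = {C} (intersection, +0)
APSY@1: {G} ∪ {C} = {C,G} (union, +1)
PS@2: {T} ∩ {T} = {T} (intersection, +0)
PSY@2: {T} ∩ {T} = {T} (intersection, +0)
APSY@2: {C} ∪ {T} = {C,T} (union, +1)
PS@3: {G} ∪ {T} = {G,T} (union, +1)
PSY@3: {G,T} ∪ {C} = {C,G,T} (union, +1)
APSY@3: {T} ∩ {C,G,T} = {T} (intersection, +0)
PS@4: {T} ∪ {A} = {A,T} (union, +1)
PSY@4: {A,T} ∪ {C} = {A,C,T} (union, +1)
APSY@4: {T} ∩ {A,C,T} = {T} (intersection, +0)
PS@5: {G} ∪ {A} = {A,G} (union, +1)
PSY@5: {A,G} ∩ {A} = {A} (intersection, +0)
APSY@5: {T} ∪ {A} = {A,T} (union, +1)
PS@6: {G} ∪ {A} = {A,G} (union, +1)
PSY@6: {A,G} ∪ {T} = {A,G,T} (union, +1)
APSY@6: {C} ∪ {A,G,T} = {A,C,G,T} (union, +1)
PS@7: {G} ∪ {C} = {C,G} (union, +1)
PSY@7: {C,G} ∪ {A} = {A,C,G} (union, +1)
APSY@7: {G} ∩ {A,C,G} = {G} (intersection, +0)
per-site changes: [1, 1, 1, 2, 2, 2, 3, 2]; total = 14

C,G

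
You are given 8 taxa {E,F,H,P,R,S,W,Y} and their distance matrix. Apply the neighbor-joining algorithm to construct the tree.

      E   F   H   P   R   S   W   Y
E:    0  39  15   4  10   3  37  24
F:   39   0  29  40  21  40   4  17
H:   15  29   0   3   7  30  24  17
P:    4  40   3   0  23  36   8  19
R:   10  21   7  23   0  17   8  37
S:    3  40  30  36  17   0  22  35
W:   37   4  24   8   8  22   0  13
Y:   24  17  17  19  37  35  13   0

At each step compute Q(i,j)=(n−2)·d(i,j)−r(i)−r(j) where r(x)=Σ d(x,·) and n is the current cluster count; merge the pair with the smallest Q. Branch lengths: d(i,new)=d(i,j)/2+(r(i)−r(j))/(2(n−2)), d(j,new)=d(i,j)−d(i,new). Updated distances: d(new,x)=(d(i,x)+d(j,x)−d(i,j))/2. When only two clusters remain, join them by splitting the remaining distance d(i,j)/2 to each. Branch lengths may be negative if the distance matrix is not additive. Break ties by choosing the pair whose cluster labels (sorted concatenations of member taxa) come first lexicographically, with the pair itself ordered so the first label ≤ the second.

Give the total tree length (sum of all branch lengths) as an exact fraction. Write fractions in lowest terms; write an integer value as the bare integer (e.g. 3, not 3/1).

857/16

1. join E+S (d=3, Q=-297) ⇒ ES; edges |E|=-11/4, |S|=23/4
  updated: d(ES,F)=38, d(ES,H)=21, d(ES,P)=37/2, d(ES,R)=12, d(ES,W)=28, d(ES,Y)=28
2. join F+W (d=4, Q=-214) ⇒ FW; edges |F|=42/5, |W|=-22/5
  updated: d(ES,FW)=31, d(FW,H)=49/2, d(FW,P)=22, d(FW,R)=25/2, d(FW,Y)=13
3. join FW+Y (d=13, Q=-165) ⇒ FWY; edges |FW|=41/8, |Y|=63/8
  updated: d(ES,FWY)=23, d(FWY,H)=57/4, d(FWY,P)=14, d(FWY,R)=73/4
4. join ES+R (d=12, Q=-395/4) ⇒ ERS; edges |ES|=67/8, |R|=29/8
  updated: d(ERS,FWY)=117/8, d(ERS,H)=8, d(ERS,P)=59/4
5. join ERS+FWY (d=117/8, Q=-51) ⇒ EFRSWY; edges |ERS|=95/16, |FWY|=139/16
  updated: d(EFRSWY,H)=61/16, d(EFRSWY,P)=113/16
6. join EFRSWY+H (d=61/16, Q=-111/8) ⇒ EFHRSWY; edges |EFRSWY|=63/16, |H|=-1/8
  updated: d(EFHRSWY,P)=25/8
7. join EFHRSWY+P (d=25/8) ⇒ EFHPRSWY; edges |EFHRSWY|=25/16, |P|=25/16
final tree: (((((E:-11/4,S:23/4):67/8,R:29/8):95/16,((F:42/5,W:-22/5):41/8,Y:63/8):139/16):63/16,H:-1/8):25/16,P:25/16)
total length: 857/16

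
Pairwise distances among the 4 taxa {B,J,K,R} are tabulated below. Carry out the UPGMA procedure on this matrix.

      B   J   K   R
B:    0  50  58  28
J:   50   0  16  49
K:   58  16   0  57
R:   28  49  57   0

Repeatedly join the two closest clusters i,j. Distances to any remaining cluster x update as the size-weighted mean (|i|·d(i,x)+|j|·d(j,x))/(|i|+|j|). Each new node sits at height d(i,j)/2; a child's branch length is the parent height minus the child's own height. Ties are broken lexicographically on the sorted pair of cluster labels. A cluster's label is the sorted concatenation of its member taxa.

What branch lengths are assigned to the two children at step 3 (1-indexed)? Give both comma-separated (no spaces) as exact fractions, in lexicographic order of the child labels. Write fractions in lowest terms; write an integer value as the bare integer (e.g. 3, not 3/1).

1. join J+K (d=16) ⇒ JK; edges |J|=8, |K|=8
  updated: d(B,JK)=54, d(JK,R)=53
2. join B+R (d=28) ⇒ BR; edges |B|=14, |R|=14
  updated: d(BR,JK)=107/2
3. join BR+JK (d=107/2) ⇒ BJKR; edges |BR|=51/4, |JK|=75/4
final tree: ((B:14,R:14):51/4,(J:8,K:8):75/4)
total length: 151/2

51/4,75/4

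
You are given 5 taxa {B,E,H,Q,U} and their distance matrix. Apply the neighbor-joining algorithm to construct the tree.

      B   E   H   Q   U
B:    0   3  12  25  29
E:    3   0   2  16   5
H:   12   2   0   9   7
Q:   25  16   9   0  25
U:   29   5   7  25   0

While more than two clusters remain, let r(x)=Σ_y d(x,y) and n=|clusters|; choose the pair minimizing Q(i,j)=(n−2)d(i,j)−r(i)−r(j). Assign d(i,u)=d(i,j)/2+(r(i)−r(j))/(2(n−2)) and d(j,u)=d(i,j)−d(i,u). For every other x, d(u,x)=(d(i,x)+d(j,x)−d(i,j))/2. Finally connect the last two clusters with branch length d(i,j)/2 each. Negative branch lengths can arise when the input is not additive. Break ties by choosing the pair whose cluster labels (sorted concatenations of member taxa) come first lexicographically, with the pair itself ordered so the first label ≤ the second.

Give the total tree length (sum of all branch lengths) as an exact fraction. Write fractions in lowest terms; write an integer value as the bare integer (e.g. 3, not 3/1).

iteration 1: select B,E (d=3, Q=-86); attach at lengths (26/3, -17/3); label the merged cluster BE
  updated: d(BE,H)=11/2, d(BE,Q)=19, d(BE,U)=31/2
iteration 2: select BE,U (d=31/2, Q=-113/2); attach at lengths (47/8, 77/8); label the merged cluster BEU
  updated: d(BEU,H)=-3/2, d(BEU,Q)=57/4
iteration 3: select BEU,H (d=-3/2, Q=-87/4); attach at lengths (15/8, -27/8); label the merged cluster BEHU
  updated: d(BEHU,Q)=99/8
iteration 4: select BEHU,Q (d=99/8); attach at lengths (99/16, 99/16); label the merged cluster BEHQU
final tree: ((((B:26/3,E:-17/3):47/8,U:77/8):15/8,H:-27/8):99/16,Q:99/16)
total length: 235/8

235/8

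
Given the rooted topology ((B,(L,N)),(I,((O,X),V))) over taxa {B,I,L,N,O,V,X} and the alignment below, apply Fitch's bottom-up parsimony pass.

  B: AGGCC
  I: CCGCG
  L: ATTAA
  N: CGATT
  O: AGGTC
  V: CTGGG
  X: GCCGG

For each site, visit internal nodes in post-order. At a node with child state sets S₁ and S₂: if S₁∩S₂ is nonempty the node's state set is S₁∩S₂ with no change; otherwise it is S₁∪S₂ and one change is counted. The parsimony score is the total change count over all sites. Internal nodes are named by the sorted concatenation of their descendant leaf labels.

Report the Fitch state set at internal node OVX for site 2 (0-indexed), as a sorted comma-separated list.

site 0, node LN: L={A} ∪ N={C} → {A,C} (+1)
site 0, node BLN: B={A} ∩ LN={A,C} → {A} (+0)
site 0, node OX: O={A} ∪ X={G} → {A,G} (+1)
site 0, node OVX: OX={A,G} ∪ V={C} → {A,C,G} (+1)
site 0, node IOVX: I={C} ∩ OVX={A,C,G} → {C} (+0)
site 0, node BILNOVX: BLN={A} ∪ IOVX={C} → {A,C} (+1)
site 1, node LN: L={T} ∪ N={G} → {G,T} (+1)
site 1, node BLN: B={G} ∩ LN={G,T} → {G} (+0)
site 1, node OX: O={G} ∪ X={C} → {C,G} (+1)
site 1, node OVX: OX={C,G} ∪ V={T} → {C,G,T} (+1)
site 1, node IOVX: I={C} ∩ OVX={C,G,T} → {C} (+0)
site 1, node BILNOVX: BLN={G} ∪ IOVX={C} → {C,G} (+1)
site 2, node LN: L={T} ∪ N={A} → {A,T} (+1)
site 2, node BLN: B={G} ∪ LN={A,T} → {A,G,T} (+1)
site 2, node OX: O={G} ∪ X={C} → {C,G} (+1)
site 2, node OVX: OX={C,G} ∩ V={G} → {G} (+0)
site 2, node IOVX: I={G} ∩ OVX={G} → {G} (+0)
site 2, node BILNOVX: BLN={A,G,T} ∩ IOVX={G} → {G} (+0)
site 3, node LN: L={A} ∪ N={T} → {A,T} (+1)
site 3, node BLN: B={C} ∪ LN={A,T} → {A,C,T} (+1)
site 3, node OX: O={T} ∪ X={G} → {G,T} (+1)
site 3, node OVX: OX={G,T} ∩ V={G} → {G} (+0)
site 3, node IOVX: I={C} ∪ OVX={G} → {C,G} (+1)
site 3, node BILNOVX: BLN={A,C,T} ∩ IOVX={C,G} → {C} (+0)
site 4, node LN: L={A} ∪ N={T} → {A,T} (+1)
site 4, node BLN: B={C} ∪ LN={A,T} → {A,C,T} (+1)
site 4, node OX: O={C} ∪ X={G} → {C,G} (+1)
site 4, node OVX: OX={C,G} ∩ V={G} → {G} (+0)
site 4, node IOVX: I={G} ∩ OVX={G} → {G} (+0)
site 4, node BILNOVX: BLN={A,C,T} ∪ IOVX={G} → {A,C,G,T} (+1)
per-site changes: [4, 4, 3, 4, 4]; total = 19

G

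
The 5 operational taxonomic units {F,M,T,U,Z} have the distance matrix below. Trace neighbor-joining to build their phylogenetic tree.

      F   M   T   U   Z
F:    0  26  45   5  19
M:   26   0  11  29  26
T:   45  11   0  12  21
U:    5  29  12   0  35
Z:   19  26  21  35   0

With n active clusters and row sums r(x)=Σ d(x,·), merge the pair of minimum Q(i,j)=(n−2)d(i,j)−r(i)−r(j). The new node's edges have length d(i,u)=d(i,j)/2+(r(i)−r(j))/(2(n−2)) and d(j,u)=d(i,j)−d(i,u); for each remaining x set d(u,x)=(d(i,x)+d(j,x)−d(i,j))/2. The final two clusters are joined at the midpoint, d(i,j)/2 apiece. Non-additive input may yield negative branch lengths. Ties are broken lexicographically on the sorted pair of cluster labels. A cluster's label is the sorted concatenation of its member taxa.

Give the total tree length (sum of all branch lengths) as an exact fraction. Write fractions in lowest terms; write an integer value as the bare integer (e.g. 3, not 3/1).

189/4

1. join F+U (d=5, Q=-161) ⇒ FU; edges |F|=29/6, |U|=1/6
  updated: d(FU,M)=25, d(FU,T)=26, d(FU,Z)=49/2
2. join FU+Z (d=49/2, Q=-98) ⇒ FUZ; edges |FU|=53/4, |Z|=45/4
  updated: d(FUZ,M)=53/4, d(FUZ,T)=45/4
3. join FUZ+M (d=53/4, Q=-71/2) ⇒ FMUZ; edges |FUZ|=27/4, |M|=13/2
  updated: d(FMUZ,T)=9/2
4. join FMUZ+T (d=9/2) ⇒ FMTUZ; edges |FMUZ|=9/4, |T|=9/4
final tree: ((((F:29/6,U:1/6):53/4,Z:45/4):27/4,M:13/2):9/4,T:9/4)
total length: 189/4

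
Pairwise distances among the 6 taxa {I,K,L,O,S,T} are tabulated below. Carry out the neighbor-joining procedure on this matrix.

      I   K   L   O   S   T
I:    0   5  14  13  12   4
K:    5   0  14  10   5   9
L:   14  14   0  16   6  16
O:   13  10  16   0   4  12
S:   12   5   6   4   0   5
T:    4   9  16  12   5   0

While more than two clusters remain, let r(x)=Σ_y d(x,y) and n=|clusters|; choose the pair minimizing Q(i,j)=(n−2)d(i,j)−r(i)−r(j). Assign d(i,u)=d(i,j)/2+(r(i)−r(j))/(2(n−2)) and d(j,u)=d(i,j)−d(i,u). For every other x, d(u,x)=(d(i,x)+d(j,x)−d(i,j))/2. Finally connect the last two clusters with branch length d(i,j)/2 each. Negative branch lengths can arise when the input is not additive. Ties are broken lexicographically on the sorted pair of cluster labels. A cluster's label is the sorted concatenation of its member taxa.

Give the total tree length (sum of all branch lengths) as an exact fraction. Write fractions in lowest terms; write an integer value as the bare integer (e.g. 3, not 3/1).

step 1: merge (I,T) at d=4, Q=-78; branch lengths I→9/4, T→7/4; new cluster IT
  updated: d(IT,K)=5, d(IT,L)=13, d(IT,O)=21/2, d(IT,S)=13/2
step 2: merge (IT,K) at d=5, Q=-54; branch lengths IT→8/3, K→7/3; new cluster IKT
  updated: d(IKT,L)=11, d(IKT,O)=31/4, d(IKT,S)=13/4
step 3: merge (IKT,O) at d=31/4, Q=-137/4; branch lengths IKT→39/16, O→85/16; new cluster IKOT
  updated: d(IKOT,L)=77/8, d(IKOT,S)=-1/4
step 4: merge (IKOT,L) at d=77/8, Q=-123/8; branch lengths IKOT→27/16, L→127/16; new cluster IKLOT
  updated: d(IKLOT,S)=-31/16
step 5: merge (IKLOT,S) at d=-31/16; branch lengths IKLOT→-31/32, S→-31/32; new cluster IKLOST
final tree: (((((I:9/4,T:7/4):8/3,K:7/3):39/16,O:85/16):27/16,L:127/16):-31/32,S:-31/32)
total length: 391/16

391/16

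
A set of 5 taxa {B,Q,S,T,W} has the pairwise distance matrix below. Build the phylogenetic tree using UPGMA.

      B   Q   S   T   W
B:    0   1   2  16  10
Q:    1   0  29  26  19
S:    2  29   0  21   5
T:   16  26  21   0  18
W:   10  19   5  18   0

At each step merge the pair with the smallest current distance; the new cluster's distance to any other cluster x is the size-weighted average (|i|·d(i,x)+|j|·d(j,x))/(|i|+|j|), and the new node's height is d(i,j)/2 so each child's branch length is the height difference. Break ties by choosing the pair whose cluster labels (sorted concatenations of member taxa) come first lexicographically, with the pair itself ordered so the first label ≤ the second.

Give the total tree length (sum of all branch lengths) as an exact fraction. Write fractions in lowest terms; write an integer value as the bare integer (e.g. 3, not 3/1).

iteration 1: select B,Q (d=1); attach at lengths (1/2, 1/2); label the merged cluster BQ
  updated: d(BQ,S)=31/2, d(BQ,T)=21, d(BQ,W)=29/2
iteration 2: select S,W (d=5); attach at lengths (5/2, 5/2); label the merged cluster SW
  updated: d(BQ,SW)=15, d(SW,T)=39/2
iteration 3: select BQ,SW (d=15); attach at lengths (7, 5); label the merged cluster BQSW
  updated: d(BQSW,T)=81/4
iteration 4: select BQSW,T (d=81/4); attach at lengths (21/8, 81/8); label the merged cluster BQSTW
final tree: (((B:1/2,Q:1/2):7,(S:5/2,W:5/2):5):21/8,T:81/8)
total length: 123/4

123/4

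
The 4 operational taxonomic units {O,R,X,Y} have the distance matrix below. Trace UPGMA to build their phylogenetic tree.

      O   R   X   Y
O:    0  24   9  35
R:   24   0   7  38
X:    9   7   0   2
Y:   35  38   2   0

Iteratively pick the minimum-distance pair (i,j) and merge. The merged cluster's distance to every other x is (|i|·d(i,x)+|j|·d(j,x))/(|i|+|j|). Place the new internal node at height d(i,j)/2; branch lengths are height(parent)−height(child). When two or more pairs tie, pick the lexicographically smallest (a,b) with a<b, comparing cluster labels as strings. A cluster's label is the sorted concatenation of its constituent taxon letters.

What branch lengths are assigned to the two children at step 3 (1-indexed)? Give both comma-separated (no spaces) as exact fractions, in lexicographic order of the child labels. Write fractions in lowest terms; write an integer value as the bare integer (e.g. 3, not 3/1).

1/2,23/2

1. join X+Y (d=2) ⇒ XY; edges |X|=1, |Y|=1
  updated: d(O,XY)=22, d(R,XY)=45/2
2. join O+XY (d=22) ⇒ OXY; edges |O|=11, |XY|=10
  updated: d(OXY,R)=23
3. join OXY+R (d=23) ⇒ ORXY; edges |OXY|=1/2, |R|=23/2
final tree: ((O:11,(X:1,Y:1):10):1/2,R:23/2)
total length: 35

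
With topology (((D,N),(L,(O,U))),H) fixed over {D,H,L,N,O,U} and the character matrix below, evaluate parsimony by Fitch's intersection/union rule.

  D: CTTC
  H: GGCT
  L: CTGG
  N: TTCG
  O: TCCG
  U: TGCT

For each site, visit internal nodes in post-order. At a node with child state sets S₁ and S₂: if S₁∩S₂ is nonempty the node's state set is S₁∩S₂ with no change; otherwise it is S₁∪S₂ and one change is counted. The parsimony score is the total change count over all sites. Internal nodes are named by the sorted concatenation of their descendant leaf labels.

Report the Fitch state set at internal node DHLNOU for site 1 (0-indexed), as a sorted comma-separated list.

[col 0] DN: children D:{C}, N:{T} ∪→ {C,T}; cost 1
[col 0] OU: children O:{T}, U:{T} ∩→ {T}; cost 0
[col 0] LOU: children L:{C}, OU:{T} ∪→ {C,T}; cost 1
[col 0] DLNOU: children DN:{C,T}, LOU:{C,T} ∩→ {C,T}; cost 0
[col 0] DHLNOU: children DLNOU:{C,T}, H:{G} ∪→ {C,G,T}; cost 1
[col 1] DN: children D:{T}, N:{T} ∩→ {T}; cost 0
[col 1] OU: children O:{C}, U:{G} ∪→ {C,G}; cost 1
[col 1] LOU: children L:{T}, OU:{C,G} ∪→ {C,G,T}; cost 1
[col 1] DLNOU: children DN:{T}, LOU:{C,G,T} ∩→ {T}; cost 0
[col 1] DHLNOU: children DLNOU:{T}, H:{G} ∪→ {G,T}; cost 1
[col 2] DN: children D:{T}, N:{C} ∪→ {C,T}; cost 1
[col 2] OU: children O:{C}, U:{C} ∩→ {C}; cost 0
[col 2] LOU: children L:{G}, OU:{C} ∪→ {C,G}; cost 1
[col 2] DLNOU: children DN:{C,T}, LOU:{C,G} ∩→ {C}; cost 0
[col 2] DHLNOU: children DLNOU:{C}, H:{C} ∩→ {C}; cost 0
[col 3] DN: children D:{C}, N:{G} ∪→ {C,G}; cost 1
[col 3] OU: children O:{G}, U:{T} ∪→ {G,T}; cost 1
[col 3] LOU: children L:{G}, OU:{G,T} ∩→ {G}; cost 0
[col 3] DLNOU: children DN:{C,G}, LOU:{G} ∩→ {G}; cost 0
[col 3] DHLNOU: children DLNOU:{G}, H:{T} ∪→ {G,T}; cost 1
per-site changes: [3, 3, 2, 3]; total = 11

G,T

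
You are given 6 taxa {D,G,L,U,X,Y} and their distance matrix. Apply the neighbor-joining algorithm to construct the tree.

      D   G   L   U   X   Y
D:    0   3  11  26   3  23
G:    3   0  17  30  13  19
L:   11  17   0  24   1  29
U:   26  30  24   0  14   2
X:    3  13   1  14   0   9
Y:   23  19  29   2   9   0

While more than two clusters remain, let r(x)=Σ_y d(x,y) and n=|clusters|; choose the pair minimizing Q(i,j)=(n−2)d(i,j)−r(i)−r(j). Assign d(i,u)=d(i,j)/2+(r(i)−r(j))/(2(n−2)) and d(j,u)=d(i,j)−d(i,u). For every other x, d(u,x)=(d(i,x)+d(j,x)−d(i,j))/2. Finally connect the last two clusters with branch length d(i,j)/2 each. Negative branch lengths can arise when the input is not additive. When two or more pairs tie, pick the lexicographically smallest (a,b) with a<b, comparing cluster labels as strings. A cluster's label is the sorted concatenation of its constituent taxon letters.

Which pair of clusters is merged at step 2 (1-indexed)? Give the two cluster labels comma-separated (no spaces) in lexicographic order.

iteration 1: select U,Y (d=2, Q=-170); attach at lengths (11/4, -3/4); label the merged cluster UY
  updated: d(D,UY)=47/2, d(G,UY)=47/2, d(L,UY)=51/2, d(UY,X)=21/2
iteration 2: select D,G (d=3, Q=-88); attach at lengths (-7/6, 25/6); label the merged cluster DG
  updated: d(DG,L)=25/2, d(DG,UY)=22, d(DG,X)=13/2
iteration 3: select DG,L (d=25/2, Q=-55); attach at lengths (27/4, 23/4); label the merged cluster DGL
  updated: d(DGL,UY)=35/2, d(DGL,X)=-5/2
iteration 4: select DGL,UY (d=35/2, Q=-51/2); attach at lengths (9/4, 61/4); label the merged cluster DGLUY
  updated: d(DGLUY,X)=-19/4
iteration 5: select DGLUY,X (d=-19/4); attach at lengths (-19/8, -19/8); label the merged cluster DGLUXY
final tree: ((((D:-7/6,G:25/6):27/4,L:23/4):9/4,(U:11/4,Y:-3/4):61/4):-19/8,X:-19/8)
total length: 121/4

D,G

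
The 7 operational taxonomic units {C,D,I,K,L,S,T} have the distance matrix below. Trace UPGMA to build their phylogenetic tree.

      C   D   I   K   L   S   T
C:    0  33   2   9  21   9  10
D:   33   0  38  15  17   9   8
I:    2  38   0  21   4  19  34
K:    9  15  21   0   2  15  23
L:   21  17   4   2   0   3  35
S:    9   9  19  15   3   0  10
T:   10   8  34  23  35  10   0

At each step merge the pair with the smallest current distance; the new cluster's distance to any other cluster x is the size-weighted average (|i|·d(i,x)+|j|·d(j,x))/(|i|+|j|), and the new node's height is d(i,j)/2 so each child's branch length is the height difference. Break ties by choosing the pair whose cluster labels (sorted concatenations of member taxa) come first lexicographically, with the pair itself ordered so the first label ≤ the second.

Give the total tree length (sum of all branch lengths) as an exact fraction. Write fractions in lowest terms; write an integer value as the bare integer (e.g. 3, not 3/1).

2389/60

iteration 1: select C,I (d=2); attach at lengths (1, 1); label the merged cluster CI
  updated: d(CI,D)=71/2, d(CI,K)=15, d(CI,L)=25/2, d(CI,S)=14, d(CI,T)=22
iteration 2: select K,L (d=2); attach at lengths (1, 1); label the merged cluster KL
  updated: d(CI,KL)=55/4, d(D,KL)=16, d(KL,S)=9, d(KL,T)=29
iteration 3: select D,T (d=8); attach at lengths (4, 4); label the merged cluster DT
  updated: d(CI,DT)=115/4, d(DT,KL)=45/2, d(DT,S)=19/2
iteration 4: select KL,S (d=9); attach at lengths (7/2, 9/2); label the merged cluster KLS
  updated: d(CI,KLS)=83/6, d(DT,KLS)=109/6
iteration 5: select CI,KLS (d=83/6); attach at lengths (71/12, 29/12); label the merged cluster CIKLS
  updated: d(CIKLS,DT)=112/5
iteration 6: select CIKLS,DT (d=112/5); attach at lengths (257/60, 36/5); label the merged cluster CDIKLST
final tree: (((C:1,I:1):71/12,((K:1,L:1):7/2,S:9/2):29/12):257/60,(D:4,T:4):36/5)
total length: 2389/60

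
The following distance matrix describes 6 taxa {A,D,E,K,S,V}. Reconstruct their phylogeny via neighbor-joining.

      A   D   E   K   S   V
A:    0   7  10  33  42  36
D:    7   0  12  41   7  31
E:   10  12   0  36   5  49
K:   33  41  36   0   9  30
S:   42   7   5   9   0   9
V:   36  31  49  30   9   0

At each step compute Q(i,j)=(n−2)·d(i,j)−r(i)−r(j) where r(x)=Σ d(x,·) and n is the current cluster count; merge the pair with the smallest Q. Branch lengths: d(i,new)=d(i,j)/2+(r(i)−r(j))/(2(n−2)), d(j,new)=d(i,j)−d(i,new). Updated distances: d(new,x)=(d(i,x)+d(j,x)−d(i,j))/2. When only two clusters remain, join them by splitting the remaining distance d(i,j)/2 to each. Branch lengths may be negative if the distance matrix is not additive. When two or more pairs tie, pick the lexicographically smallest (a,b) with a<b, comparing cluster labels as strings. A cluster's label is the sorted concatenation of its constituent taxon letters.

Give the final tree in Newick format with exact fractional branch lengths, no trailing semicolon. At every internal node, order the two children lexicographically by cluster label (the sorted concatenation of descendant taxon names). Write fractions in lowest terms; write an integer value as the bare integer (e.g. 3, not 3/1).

1. join A+E (d=10, Q=-200) ⇒ AE; edges |A|=7, |E|=3
  updated: d(AE,D)=9/2, d(AE,K)=59/2, d(AE,S)=37/2, d(AE,V)=75/2
2. join AE+D (d=9/2, Q=-160) ⇒ ADE; edges |AE|=10/3, |D|=7/6
  updated: d(ADE,K)=33, d(ADE,S)=21/2, d(ADE,V)=32
3. join ADE+S (d=21/2, Q=-83) ⇒ ADES; edges |ADE|=17, |S|=-13/2
  updated: d(ADES,K)=63/4, d(ADES,V)=61/4
4. join ADES+K (d=63/4, Q=-61) ⇒ ADEKS; edges |ADES|=1/2, |K|=61/4
  updated: d(ADEKS,V)=59/4
5. join ADEKS+V (d=59/4) ⇒ ADEKSV; edges |ADEKS|=59/8, |V|=59/8
final tree: (((((A:7,E:3):10/3,D:7/6):17,S:-13/2):1/2,K:61/4):59/8,V:59/8)
total length: 111/2

(((((A:7,E:3):10/3,D:7/6):17,S:-13/2):1/2,K:61/4):59/8,V:59/8)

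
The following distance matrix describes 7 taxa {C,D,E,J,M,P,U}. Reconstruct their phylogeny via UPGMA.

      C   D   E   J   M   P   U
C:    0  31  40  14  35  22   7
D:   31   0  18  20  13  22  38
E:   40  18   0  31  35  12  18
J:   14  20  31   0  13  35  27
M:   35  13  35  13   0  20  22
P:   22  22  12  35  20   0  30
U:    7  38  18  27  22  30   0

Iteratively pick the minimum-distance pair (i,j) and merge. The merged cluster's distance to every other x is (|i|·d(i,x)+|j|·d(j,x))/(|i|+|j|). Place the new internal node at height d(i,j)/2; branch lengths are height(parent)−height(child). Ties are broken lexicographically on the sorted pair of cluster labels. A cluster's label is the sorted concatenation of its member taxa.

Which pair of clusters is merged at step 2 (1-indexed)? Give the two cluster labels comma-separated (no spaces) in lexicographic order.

E,P

step 1: merge (C,U) at d=7; branch lengths C→7/2, U→7/2; new cluster CU
  updated: d(CU,D)=69/2, d(CU,E)=29, d(CU,J)=41/2, d(CU,M)=57/2, d(CU,P)=26
step 2: merge (E,P) at d=12; branch lengths E→6, P→6; new cluster EP
  updated: d(CU,EP)=55/2, d(D,EP)=20, d(EP,J)=33, d(EP,M)=55/2
step 3: merge (D,M) at d=13; branch lengths D→13/2, M→13/2; new cluster DM
  updated: d(CU,DM)=63/2, d(DM,EP)=95/4, d(DM,J)=33/2
step 4: merge (DM,J) at d=33/2; branch lengths DM→7/4, J→33/4; new cluster DJM
  updated: d(CU,DJM)=167/6, d(DJM,EP)=161/6
step 5: merge (DJM,EP) at d=161/6; branch lengths DJM→31/6, EP→89/12; new cluster DEJMP
  updated: d(CU,DEJMP)=277/10
step 6: merge (CU,DEJMP) at d=277/10; branch lengths CU→207/20, DEJMP→13/30; new cluster CDEJMPU
final tree: ((C:7/2,U:7/2):207/20,(((D:13/2,M:13/2):7/4,J:33/4):31/6,(E:6,P:6):89/12):13/30)
total length: 1961/30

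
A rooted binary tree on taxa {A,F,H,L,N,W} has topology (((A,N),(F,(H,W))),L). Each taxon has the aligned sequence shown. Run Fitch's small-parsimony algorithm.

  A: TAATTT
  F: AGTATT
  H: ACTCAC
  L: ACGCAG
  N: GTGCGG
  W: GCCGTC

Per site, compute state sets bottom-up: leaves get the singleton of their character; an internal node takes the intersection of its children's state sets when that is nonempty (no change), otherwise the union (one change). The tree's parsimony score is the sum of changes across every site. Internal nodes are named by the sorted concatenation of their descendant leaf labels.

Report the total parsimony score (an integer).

[col 0] AN: children A:{T}, N:{G} ∪→ {G,T}; cost 1
[col 0] HW: children H:{A}, W:{G} ∪→ {A,G}; cost 1
[col 0] FHW: children F:{A}, HW:{A,G} ∩→ {A}; cost 0
[col 0] AFHNW: children AN:{G,T}, FHW:{A} ∪→ {A,G,T}; cost 1
[col 0] AFHLNW: children AFHNW:{A,G,T}, L:{A} ∩→ {A}; cost 0
[col 1] AN: children A:{A}, N:{T} ∪→ {A,T}; cost 1
[col 1] HW: children H:{C}, W:{C} ∩→ {C}; cost 0
[col 1] FHW: children F:{G}, HW:{C} ∪→ {C,G}; cost 1
[col 1] AFHNW: children AN:{A,T}, FHW:{C,G} ∪→ {A,C,G,T}; cost 1
[col 1] AFHLNW: children AFHNW:{A,C,G,T}, L:{C} ∩→ {C}; cost 0
[col 2] AN: children A:{A}, N:{G} ∪→ {A,G}; cost 1
[col 2] HW: children H:{T}, W:{C} ∪→ {C,T}; cost 1
[col 2] FHW: children F:{T}, HW:{C,T} ∩→ {T}; cost 0
[col 2] AFHNW: children AN:{A,G}, FHW:{T} ∪→ {A,G,T}; cost 1
[col 2] AFHLNW: children AFHNW:{A,G,T}, L:{G} ∩→ {G}; cost 0
[col 3] AN: children A:{T}, N:{C} ∪→ {C,T}; cost 1
[col 3] HW: children H:{C}, W:{G} ∪→ {C,G}; cost 1
[col 3] FHW: children F:{A}, HW:{C,G} ∪→ {A,C,G}; cost 1
[col 3] AFHNW: children AN:{C,T}, FHW:{A,C,G} ∩→ {C}; cost 0
[col 3] AFHLNW: children AFHNW:{C}, L:{C} ∩→ {C}; cost 0
[col 4] AN: children A:{T}, N:{G} ∪→ {G,T}; cost 1
[col 4] HW: children H:{A}, W:{T} ∪→ {A,T}; cost 1
[col 4] FHW: children F:{T}, HW:{A,T} ∩→ {T}; cost 0
[col 4] AFHNW: children AN:{G,T}, FHW:{T} ∩→ {T}; cost 0
[col 4] AFHLNW: children AFHNW:{T}, L:{A} ∪→ {A,T}; cost 1
[col 5] AN: children A:{T}, N:{G} ∪→ {G,T}; cost 1
[col 5] HW: children H:{C}, W:{C} ∩→ {C}; cost 0
[col 5] FHW: children F:{T}, HW:{C} ∪→ {C,T}; cost 1
[col 5] AFHNW: children AN:{G,T}, FHW:{C,T} ∩→ {T}; cost 0
[col 5] AFHLNW: children AFHNW:{T}, L:{G} ∪→ {G,T}; cost 1
per-site changes: [3, 3, 3, 3, 3, 3]; total = 18

18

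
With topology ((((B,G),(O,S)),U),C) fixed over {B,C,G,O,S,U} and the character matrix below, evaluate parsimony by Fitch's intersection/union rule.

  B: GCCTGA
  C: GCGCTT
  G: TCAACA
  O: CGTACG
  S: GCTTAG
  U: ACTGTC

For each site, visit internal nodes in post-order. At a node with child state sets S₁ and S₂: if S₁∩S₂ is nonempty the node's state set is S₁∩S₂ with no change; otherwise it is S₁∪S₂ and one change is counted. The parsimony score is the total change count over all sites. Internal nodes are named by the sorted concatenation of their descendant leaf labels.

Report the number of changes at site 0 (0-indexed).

site 0, node BG: B={G} ∪ G={T} → {G,T} (+1)
site 0, node OS: O={C} ∪ S={G} → {C,G} (+1)
site 0, node BGOS: BG={G,T} ∩ OS={C,G} → {G} (+0)
site 0, node BGOSU: BGOS={G} ∪ U={A} → {A,G} (+1)
site 0, node BCGOSU: BGOSU={A,G} ∩ C={G} → {G} (+0)
site 1, node BG: B={C} ∩ G={C} → {C} (+0)
site 1, node OS: O={G} ∪ S={C} → {C,G} (+1)
site 1, node BGOS: BG={C} ∩ OS={C,G} → {C} (+0)
site 1, node BGOSU: BGOS={C} ∩ U={C} → {C} (+0)
site 1, node BCGOSU: BGOSU={C} ∩ C={C} → {C} (+0)
site 2, node BG: B={C} ∪ G={A} → {A,C} (+1)
site 2, node OS: O={T} ∩ S={T} → {T} (+0)
site 2, node BGOS: BG={A,C} ∪ OS={T} → {A,C,T} (+1)
site 2, node BGOSU: BGOS={A,C,T} ∩ U={T} → {T} (+0)
site 2, node BCGOSU: BGOSU={T} ∪ C={G} → {G,T} (+1)
site 3, node BG: B={T} ∪ G={A} → {A,T} (+1)
site 3, node OS: O={A} ∪ S={T} → {A,T} (+1)
site 3, node BGOS: BG={A,T} ∩ OS={A,T} → {A,T} (+0)
site 3, node BGOSU: BGOS={A,T} ∪ U={G} → {A,G,T} (+1)
site 3, node BCGOSU: BGOSU={A,G,T} ∪ C={C} → {A,C,G,T} (+1)
site 4, node BG: B={G} ∪ G={C} → {C,G} (+1)
site 4, node OS: O={C} ∪ S={A} → {A,C} (+1)
site 4, node BGOS: BG={C,G} ∩ OS={A,C} → {C} (+0)
site 4, node BGOSU: BGOS={C} ∪ U={T} → {C,T} (+1)
site 4, node BCGOSU: BGOSU={C,T} ∩ C={T} → {T} (+0)
site 5, node BG: B={A} ∩ G={A} → {A} (+0)
site 5, node OS: O={G} ∩ S={G} → {G} (+0)
site 5, node BGOS: BG={A} ∪ OS={G} → {A,G} (+1)
site 5, node BGOSU: BGOS={A,G} ∪ U={C} → {A,C,G} (+1)
site 5, node BCGOSU: BGOSU={A,C,G} ∪ C={T} → {A,C,G,T} (+1)
per-site changes: [3, 1, 3, 4, 3, 3]; total = 17

3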